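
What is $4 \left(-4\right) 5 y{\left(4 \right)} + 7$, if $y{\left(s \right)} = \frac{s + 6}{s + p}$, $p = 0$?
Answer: $-193$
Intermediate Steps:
$y{\left(s \right)} = \frac{6 + s}{s}$ ($y{\left(s \right)} = \frac{s + 6}{s + 0} = \frac{6 + s}{s}$)
$4 \left(-4\right) 5 y{\left(4 \right)} + 7 = 4 \left(-4\right) 5 \frac{6 + 4}{4} + 7 = \left(-16\right) 5 \cdot \frac{1}{4} \cdot 10 + 7 = \left(-80\right) \frac{5}{2} + 7 = -200 + 7 = -193$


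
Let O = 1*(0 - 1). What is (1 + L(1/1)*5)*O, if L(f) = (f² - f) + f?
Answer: -6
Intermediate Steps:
L(f) = f²
O = -1 (O = 1*(-1) = -1)
(1 + L(1/1)*5)*O = (1 + (1/1)²*5)*(-1) = (1 + 1²*5)*(-1) = (1 + 1*5)*(-1) = (1 + 5)*(-1) = 6*(-1) = -6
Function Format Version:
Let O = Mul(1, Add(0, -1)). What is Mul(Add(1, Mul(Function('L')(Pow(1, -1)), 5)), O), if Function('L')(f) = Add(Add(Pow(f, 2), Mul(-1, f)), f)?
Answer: -6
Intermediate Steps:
Function('L')(f) = Pow(f, 2)
O = -1 (O = Mul(1, -1) = -1)
Mul(Add(1, Mul(Function('L')(Pow(1, -1)), 5)), O) = Mul(Add(1, Mul(Pow(Pow(1, -1), 2), 5)), -1) = Mul(Add(1, Mul(Pow(1, 2), 5)), -1) = Mul(Add(1, Mul(1, 5)), -1) = Mul(Add(1, 5), -1) = Mul(6, -1) = -6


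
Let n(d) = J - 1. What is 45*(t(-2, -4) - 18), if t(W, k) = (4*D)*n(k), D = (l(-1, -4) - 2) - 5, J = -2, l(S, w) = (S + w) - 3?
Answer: 7290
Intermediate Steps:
l(S, w) = -3 + S + w
n(d) = -3 (n(d) = -2 - 1 = -3)
D = -15 (D = ((-3 - 1 - 4) - 2) - 5 = (-8 - 2) - 5 = -10 - 5 = -15)
t(W, k) = 180 (t(W, k) = (4*(-15))*(-3) = -60*(-3) = 180)
45*(t(-2, -4) - 18) = 45*(180 - 18) = 45*162 = 7290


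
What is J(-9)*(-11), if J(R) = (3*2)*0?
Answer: 0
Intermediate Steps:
J(R) = 0 (J(R) = 6*0 = 0)
J(-9)*(-11) = 0*(-11) = 0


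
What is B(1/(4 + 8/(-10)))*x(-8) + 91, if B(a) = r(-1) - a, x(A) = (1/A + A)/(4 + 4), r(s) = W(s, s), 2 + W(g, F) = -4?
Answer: 99749/1024 ≈ 97.411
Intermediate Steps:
W(g, F) = -6 (W(g, F) = -2 - 4 = -6)
r(s) = -6
x(A) = A/8 + 1/(8*A) (x(A) = (1/A + A)/8 = (A + 1/A)*(⅛) = A/8 + 1/(8*A))
B(a) = -6 - a
B(1/(4 + 8/(-10)))*x(-8) + 91 = (-6 - 1/(4 + 8/(-10)))*((⅛)*(1 + (-8)²)/(-8)) + 91 = (-6 - 1/(4 + 8*(-⅒)))*((⅛)*(-⅛)*(1 + 64)) + 91 = (-6 - 1/(4 - ⅘))*((⅛)*(-⅛)*65) + 91 = (-6 - 1/16/5)*(-65/64) + 91 = (-6 - 1*5/16)*(-65/64) + 91 = (-6 - 5/16)*(-65/64) + 91 = -101/16*(-65/64) + 91 = 6565/1024 + 91 = 99749/1024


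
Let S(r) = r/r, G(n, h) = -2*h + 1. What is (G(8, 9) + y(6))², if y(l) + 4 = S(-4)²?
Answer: 400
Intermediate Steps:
G(n, h) = 1 - 2*h
S(r) = 1
y(l) = -3 (y(l) = -4 + 1² = -4 + 1 = -3)
(G(8, 9) + y(6))² = ((1 - 2*9) - 3)² = ((1 - 18) - 3)² = (-17 - 3)² = (-20)² = 400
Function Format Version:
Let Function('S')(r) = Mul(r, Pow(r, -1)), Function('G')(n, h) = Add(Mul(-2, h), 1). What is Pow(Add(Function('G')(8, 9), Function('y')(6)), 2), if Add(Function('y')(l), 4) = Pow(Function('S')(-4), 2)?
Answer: 400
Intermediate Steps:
Function('G')(n, h) = Add(1, Mul(-2, h))
Function('S')(r) = 1
Function('y')(l) = -3 (Function('y')(l) = Add(-4, Pow(1, 2)) = Add(-4, 1) = -3)
Pow(Add(Function('G')(8, 9), Function('y')(6)), 2) = Pow(Add(Add(1, Mul(-2, 9)), -3), 2) = Pow(Add(Add(1, -18), -3), 2) = Pow(Add(-17, -3), 2) = Pow(-20, 2) = 400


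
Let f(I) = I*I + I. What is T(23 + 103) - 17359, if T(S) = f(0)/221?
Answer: -17359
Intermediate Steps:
f(I) = I + I² (f(I) = I² + I = I + I²)
T(S) = 0 (T(S) = (0*(1 + 0))/221 = (0*1)*(1/221) = 0*(1/221) = 0)
T(23 + 103) - 17359 = 0 - 17359 = -17359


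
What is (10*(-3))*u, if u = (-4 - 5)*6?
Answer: 1620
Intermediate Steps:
u = -54 (u = -9*6 = -54)
(10*(-3))*u = (10*(-3))*(-54) = -30*(-54) = 1620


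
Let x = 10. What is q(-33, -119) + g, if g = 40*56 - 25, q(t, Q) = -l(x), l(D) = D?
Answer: 2205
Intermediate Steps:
q(t, Q) = -10 (q(t, Q) = -1*10 = -10)
g = 2215 (g = 2240 - 25 = 2215)
q(-33, -119) + g = -10 + 2215 = 2205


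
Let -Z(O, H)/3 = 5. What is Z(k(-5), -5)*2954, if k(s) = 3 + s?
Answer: -44310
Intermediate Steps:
Z(O, H) = -15 (Z(O, H) = -3*5 = -15)
Z(k(-5), -5)*2954 = -15*2954 = -44310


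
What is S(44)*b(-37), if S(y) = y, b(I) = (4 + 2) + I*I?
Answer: 60500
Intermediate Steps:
b(I) = 6 + I²
S(44)*b(-37) = 44*(6 + (-37)²) = 44*(6 + 1369) = 44*1375 = 60500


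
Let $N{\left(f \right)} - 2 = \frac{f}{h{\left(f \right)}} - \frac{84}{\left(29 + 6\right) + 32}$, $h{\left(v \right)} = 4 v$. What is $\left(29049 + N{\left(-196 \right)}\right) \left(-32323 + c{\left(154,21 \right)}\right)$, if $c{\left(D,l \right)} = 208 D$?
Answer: $- \frac{2265551109}{268} \approx -8.4536 \cdot 10^{6}$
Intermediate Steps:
$N{\left(f \right)} = \frac{267}{268}$ ($N{\left(f \right)} = 2 + \left(\frac{f}{4 f} - \frac{84}{\left(29 + 6\right) + 32}\right) = 2 + \left(f \frac{1}{4 f} - \frac{84}{35 + 32}\right) = 2 + \left(\frac{1}{4} - \frac{84}{67}\right) = 2 - \frac{269}{268} = \frac{267}{268}$)
$\left(29049 + N{\left(-196 \right)}\right) \left(-32323 + c{\left(154,21 \right)}\right) = \left(29049 + \frac{267}{268}\right) \left(-32323 + 208 \cdot 154\right) = \frac{7785399 \left(-32323 + 32032\right)}{268} = \frac{7785399}{268} \left(-291\right) = - \frac{2265551109}{268}$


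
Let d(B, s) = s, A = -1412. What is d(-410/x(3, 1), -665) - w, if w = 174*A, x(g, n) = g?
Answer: 245023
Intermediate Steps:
w = -245688 (w = 174*(-1412) = -245688)
d(-410/x(3, 1), -665) - w = -665 - 1*(-245688) = -665 + 245688 = 245023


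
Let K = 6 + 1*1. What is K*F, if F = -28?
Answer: -196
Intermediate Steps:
K = 7 (K = 6 + 1 = 7)
K*F = 7*(-28) = -196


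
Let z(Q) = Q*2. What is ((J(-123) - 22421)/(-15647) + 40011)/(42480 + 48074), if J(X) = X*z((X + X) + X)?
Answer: 312991882/708449219 ≈ 0.44180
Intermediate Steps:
z(Q) = 2*Q
J(X) = 6*X**2 (J(X) = X*(2*((X + X) + X)) = X*(2*(2*X + X)) = X*(2*(3*X)) = X*(6*X) = 6*X**2)
((J(-123) - 22421)/(-15647) + 40011)/(42480 + 48074) = ((6*(-123)**2 - 22421)/(-15647) + 40011)/(42480 + 48074) = ((6*15129 - 22421)*(-1/15647) + 40011)/90554 = ((90774 - 22421)*(-1/15647) + 40011)*(1/90554) = (68353*(-1/15647) + 40011)*(1/90554) = (-68353/15647 + 40011)*(1/90554) = (625983764/15647)*(1/90554) = 312991882/708449219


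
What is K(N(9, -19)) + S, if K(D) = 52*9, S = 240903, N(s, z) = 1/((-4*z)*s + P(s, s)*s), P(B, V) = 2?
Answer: 241371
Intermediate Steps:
N(s, z) = 1/(2*s - 4*s*z) (N(s, z) = 1/((-4*z)*s + 2*s) = 1/(-4*s*z + 2*s) = 1/(2*s - 4*s*z))
K(D) = 468
K(N(9, -19)) + S = 468 + 240903 = 241371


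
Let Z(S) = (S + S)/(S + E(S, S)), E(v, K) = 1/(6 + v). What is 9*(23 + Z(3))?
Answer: 3141/14 ≈ 224.36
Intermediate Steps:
Z(S) = 2*S/(S + 1/(6 + S)) (Z(S) = (S + S)/(S + 1/(6 + S)) = (2*S)/(S + 1/(6 + S)) = 2*S/(S + 1/(6 + S)))
9*(23 + Z(3)) = 9*(23 + 2*3*(6 + 3)/(1 + 3*(6 + 3))) = 9*(23 + 2*3*9/(1 + 3*9)) = 9*(23 + 2*3*9/(1 + 27)) = 9*(23 + 2*3*9/28) = 9*(23 + 2*3*(1/28)*9) = 9*(23 + 27/14) = 9*(349/14) = 3141/14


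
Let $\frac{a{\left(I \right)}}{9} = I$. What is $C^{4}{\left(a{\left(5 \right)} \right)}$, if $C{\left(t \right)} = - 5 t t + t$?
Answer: $10323860520960000$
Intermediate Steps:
$a{\left(I \right)} = 9 I$
$C{\left(t \right)} = t - 5 t^{2}$ ($C{\left(t \right)} = - 5 t^{2} + t = t - 5 t^{2}$)
$C^{4}{\left(a{\left(5 \right)} \right)} = \left(9 \cdot 5 \left(1 - 5 \cdot 9 \cdot 5\right)\right)^{4} = \left(45 \left(1 - 225\right)\right)^{4} = \left(45 \left(-224\right)\right)^{4} = \left(-10080\right)^{4} = 10323860520960000$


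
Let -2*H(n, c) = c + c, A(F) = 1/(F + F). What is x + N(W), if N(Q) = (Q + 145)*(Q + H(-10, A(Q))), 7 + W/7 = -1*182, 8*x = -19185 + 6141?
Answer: 4119459643/2646 ≈ 1.5569e+6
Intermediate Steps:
A(F) = 1/(2*F)
x = -3261/2 (x = (-19185 + 6141)/8 = (⅛)*(-13044) = -3261/2 ≈ -1630.5)
W = -1323 (W = -49 + 7*(-1*182) = -49 + 7*(-182) = -49 - 1274 = -1323)
H(n, c) = -c (H(n, c) = -(c + c)/2 = -c)
N(Q) = (145 + Q)*(Q - 1/(2*Q)) (N(Q) = (Q + 145)*(Q - 1/(2*Q)) = (145 + Q)*(Q - 1/(2*Q)))
x + N(W) = -3261/2 + (-½ + (-1323)² + 145*(-1323) - 145/2/(-1323)) = -3261/2 + (-½ + 1750329 - 191835 - 145/2*(-1/1323)) = -3261/2 + (-½ + 1750329 - 191835 + 145/2646) = -3261/2 + 2061886973/1323 = 4119459643/2646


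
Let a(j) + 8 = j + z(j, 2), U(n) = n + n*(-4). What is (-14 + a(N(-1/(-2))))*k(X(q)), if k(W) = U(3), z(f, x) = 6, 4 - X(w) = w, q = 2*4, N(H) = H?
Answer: 279/2 ≈ 139.50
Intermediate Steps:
U(n) = -3*n (U(n) = n - 4*n = -3*n)
q = 8
X(w) = 4 - w
k(W) = -9 (k(W) = -3*3 = -9)
a(j) = -2 + j (a(j) = -8 + (j + 6) = -8 + (6 + j) = -2 + j)
(-14 + a(N(-1/(-2))))*k(X(q)) = (-14 + (-2 - 1/(-2)))*(-9) = (-14 + (-2 - 1*(-½)))*(-9) = (-14 + (-2 + ½))*(-9) = (-14 - 3/2)*(-9) = -31/2*(-9) = 279/2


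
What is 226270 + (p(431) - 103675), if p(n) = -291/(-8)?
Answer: 981051/8 ≈ 1.2263e+5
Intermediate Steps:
p(n) = 291/8 (p(n) = -291*(-1/8) = 291/8)
226270 + (p(431) - 103675) = 226270 + (291/8 - 103675) = 226270 - 829109/8 = 981051/8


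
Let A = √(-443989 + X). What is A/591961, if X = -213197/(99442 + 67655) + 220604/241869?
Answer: 3*I*√994816000134821645817694/2658272188185397 ≈ 0.0011256*I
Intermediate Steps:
X = -1633719845/4490620477 (X = -213197/167097 + 220604*(1/241869) = -213197*1/167097 + 220604/241869 = -213197/167097 + 220604/241869 = -1633719845/4490620477 ≈ -0.36381)
A = 3*I*√994816000134821645817694/4490620477 (A = √(-443989 - 1633719845/4490620477) = √(-1993787728682598/4490620477) = 3*I*√994816000134821645817694/4490620477 ≈ 666.33*I)
A/591961 = (3*I*√994816000134821645817694/4490620477)/591961 = (3*I*√994816000134821645817694/4490620477)*(1/591961) = 3*I*√994816000134821645817694/2658272188185397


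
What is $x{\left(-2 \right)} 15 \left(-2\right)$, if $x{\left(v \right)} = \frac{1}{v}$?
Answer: $15$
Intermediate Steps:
$x{\left(-2 \right)} 15 \left(-2\right) = \frac{1}{-2} \cdot 15 \left(-2\right) = \left(- \frac{1}{2}\right) 15 \left(-2\right) = \left(- \frac{15}{2}\right) \left(-2\right) = 15$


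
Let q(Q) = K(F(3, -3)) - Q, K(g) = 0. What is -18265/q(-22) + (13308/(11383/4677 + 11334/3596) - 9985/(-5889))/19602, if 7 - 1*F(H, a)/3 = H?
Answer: -2250489025375649749/2711087498010177 ≈ -830.11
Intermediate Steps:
F(H, a) = 21 - 3*H
q(Q) = -Q (q(Q) = 0 - Q = -Q)
-18265/q(-22) + (13308/(11383/4677 + 11334/3596) - 9985/(-5889))/19602 = -18265/((-1*(-22))) + (13308/(11383/4677 + 11334/3596) - 9985/(-5889))/19602 = -18265/22 + (13308/(11383*(1/4677) + 11334*(1/3596)) - 9985*(-1/5889))*(1/19602) = -18265*1/22 + (13308/(11383/4677 + 5667/1798) + 9985/5889)*(1/19602) = -18265/22 + (13308/(46971193/8409246) + 9985/5889)*(1/19602) = -18265/22 + (13308*(8409246/46971193) + 9985/5889)*(1/19602) = -18265/22 + (111910245768/46971193 + 9985/5889)*(1/19602) = -18265/22 + (659508444689857/276613355577)*(1/19602) = -18265/22 + 659508444689857/5422174996020354 = -2250489025375649749/2711087498010177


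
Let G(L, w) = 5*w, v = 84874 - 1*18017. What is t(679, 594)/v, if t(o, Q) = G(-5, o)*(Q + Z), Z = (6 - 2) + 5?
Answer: 292455/9551 ≈ 30.620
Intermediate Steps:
Z = 9 (Z = 4 + 5 = 9)
v = 66857 (v = 84874 - 18017 = 66857)
t(o, Q) = 5*o*(9 + Q) (t(o, Q) = (5*o)*(Q + 9) = (5*o)*(9 + Q) = 5*o*(9 + Q))
t(679, 594)/v = (5*679*(9 + 594))/66857 = (5*679*603)*(1/66857) = 2047185*(1/66857) = 292455/9551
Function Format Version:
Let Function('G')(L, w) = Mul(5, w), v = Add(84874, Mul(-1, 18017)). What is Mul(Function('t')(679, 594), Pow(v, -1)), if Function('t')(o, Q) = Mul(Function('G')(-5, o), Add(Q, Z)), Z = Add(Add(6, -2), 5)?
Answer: Rational(292455, 9551) ≈ 30.620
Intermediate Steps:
Z = 9 (Z = Add(4, 5) = 9)
v = 66857 (v = Add(84874, -18017) = 66857)
Function('t')(o, Q) = Mul(5, o, Add(9, Q)) (Function('t')(o, Q) = Mul(Mul(5, o), Add(Q, 9)) = Mul(Mul(5, o), Add(9, Q)) = Mul(5, o, Add(9, Q)))
Mul(Function('t')(679, 594), Pow(v, -1)) = Mul(Mul(5, 679, Add(9, 594)), Pow(66857, -1)) = Mul(Mul(5, 679, 603), Rational(1, 66857)) = Mul(2047185, Rational(1, 66857)) = Rational(292455, 9551)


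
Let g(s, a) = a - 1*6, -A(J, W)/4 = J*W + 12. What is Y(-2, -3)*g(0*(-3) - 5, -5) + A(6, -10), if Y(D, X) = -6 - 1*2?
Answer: 280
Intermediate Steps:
A(J, W) = -48 - 4*J*W (A(J, W) = -4*(J*W + 12) = -4*(12 + J*W) = -48 - 4*J*W)
g(s, a) = -6 + a (g(s, a) = a - 6 = -6 + a)
Y(D, X) = -8 (Y(D, X) = -6 - 2 = -8)
Y(-2, -3)*g(0*(-3) - 5, -5) + A(6, -10) = -8*(-6 - 5) + (-48 - 4*6*(-10)) = -8*(-11) + (-48 + 240) = 88 + 192 = 280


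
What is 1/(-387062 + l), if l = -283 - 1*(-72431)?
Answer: -1/314914 ≈ -3.1755e-6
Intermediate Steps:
l = 72148 (l = -283 + 72431 = 72148)
1/(-387062 + l) = 1/(-387062 + 72148) = 1/(-314914) = -1/314914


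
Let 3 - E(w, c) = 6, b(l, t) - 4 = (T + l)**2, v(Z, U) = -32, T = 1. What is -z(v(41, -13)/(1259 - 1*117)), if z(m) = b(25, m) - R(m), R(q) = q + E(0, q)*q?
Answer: -388248/571 ≈ -679.94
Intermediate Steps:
b(l, t) = 4 + (1 + l)**2
E(w, c) = -3 (E(w, c) = 3 - 1*6 = 3 - 6 = -3)
R(q) = -2*q (R(q) = q - 3*q = -2*q)
z(m) = 680 + 2*m (z(m) = (4 + (1 + 25)**2) - (-2)*m = (4 + 26**2) + 2*m = (4 + 676) + 2*m = 680 + 2*m)
-z(v(41, -13)/(1259 - 1*117)) = -(680 + 2*(-32/(1259 - 1*117))) = -(680 + 2*(-32/(1259 - 117))) = -(680 + 2*(-32/1142)) = -(680 + 2*(-32*1/1142)) = -(680 + 2*(-16/571)) = -(680 - 32/571) = -1*388248/571 = -388248/571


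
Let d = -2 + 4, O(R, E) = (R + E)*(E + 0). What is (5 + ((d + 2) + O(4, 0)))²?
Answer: 81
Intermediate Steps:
O(R, E) = E*(E + R) (O(R, E) = (E + R)*E = E*(E + R))
d = 2
(5 + ((d + 2) + O(4, 0)))² = (5 + ((2 + 2) + 0*(0 + 4)))² = (5 + (4 + 0*4))² = (5 + (4 + 0))² = (5 + 4)² = 9² = 81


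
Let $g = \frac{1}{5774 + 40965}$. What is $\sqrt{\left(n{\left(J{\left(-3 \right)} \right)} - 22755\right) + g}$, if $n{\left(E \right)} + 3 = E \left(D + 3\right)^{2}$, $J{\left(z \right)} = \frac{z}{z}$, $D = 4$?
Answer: $\frac{5 i \sqrt{1984343412282}}{46739} \approx 150.7 i$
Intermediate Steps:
$g = \frac{1}{46739} \approx 2.1395 \cdot 10^{-5}$
$J{\left(z \right)} = 1$
$n{\left(E \right)} = -3 + 49 E$ ($n{\left(E \right)} = -3 + E \left(4 + 3\right)^{2} = -3 + E 7^{2} = -3 + E 49 = -3 + 49 E$)
$\sqrt{\left(n{\left(J{\left(-3 \right)} \right)} - 22755\right) + g} = \sqrt{\left(\left(-3 + 49 \cdot 1\right) - 22755\right) + \frac{1}{46739}} = \sqrt{\left(\left(-3 + 49\right) - 22755\right) + \frac{1}{46739}} = \sqrt{\left(46 - 22755\right) + \frac{1}{46739}} = \sqrt{-22709 + \frac{1}{46739}} = \sqrt{- \frac{1061395950}{46739}} = \frac{5 i \sqrt{1984343412282}}{46739}$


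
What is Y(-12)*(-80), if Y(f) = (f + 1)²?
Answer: -9680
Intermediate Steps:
Y(f) = (1 + f)²
Y(-12)*(-80) = (1 - 12)²*(-80) = (-11)²*(-80) = 121*(-80) = -9680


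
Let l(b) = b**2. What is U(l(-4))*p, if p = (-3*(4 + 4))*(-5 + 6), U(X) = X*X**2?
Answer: -98304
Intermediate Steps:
U(X) = X**3
p = -24 (p = -3*8*1 = -24*1 = -24)
U(l(-4))*p = ((-4)**2)**3*(-24) = 16**3*(-24) = 4096*(-24) = -98304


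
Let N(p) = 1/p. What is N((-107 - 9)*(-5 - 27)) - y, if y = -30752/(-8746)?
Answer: -57071339/16232576 ≈ -3.5159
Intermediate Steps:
y = 15376/4373 (y = -30752*(-1/8746) = 15376/4373 ≈ 3.5161)
N((-107 - 9)*(-5 - 27)) - y = 1/((-107 - 9)*(-5 - 27)) - 1*15376/4373 = 1/(-116*(-32)) - 15376/4373 = 1/3712 - 15376/4373 = -57071339/16232576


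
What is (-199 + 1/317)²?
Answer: 3979338724/100489 ≈ 39600.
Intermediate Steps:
(-199 + 1/317)² = (-63082/317)² = 3979338724/100489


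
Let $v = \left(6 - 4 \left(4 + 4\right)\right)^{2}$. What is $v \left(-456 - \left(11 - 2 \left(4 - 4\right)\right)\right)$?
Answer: $-315692$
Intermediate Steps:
$v = 676$ ($v = \left(6 - 32\right)^{2} = \left(-26\right)^{2} = 676$)
$v \left(-456 - \left(11 - 2 \left(4 - 4\right)\right)\right) = 676 \left(-456 - \left(11 - 2 \left(4 - 4\right)\right)\right) = 676 \left(-456 + \left(2 \cdot 0 - 11\right)\right) = 676 \left(-456 + \left(0 - 11\right)\right) = 676 \left(-456 - 11\right) = 676 \left(-467\right) = -315692$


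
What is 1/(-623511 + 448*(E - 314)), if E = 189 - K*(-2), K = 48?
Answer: -1/636503 ≈ -1.5711e-6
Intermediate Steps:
E = 285 (E = 189 - 48*(-2) = 189 - 1*(-96) = 189 + 96 = 285)
1/(-623511 + 448*(E - 314)) = 1/(-623511 + 448*(285 - 314)) = 1/(-623511 + 448*(-29)) = 1/(-623511 - 12992) = 1/(-636503) = -1/636503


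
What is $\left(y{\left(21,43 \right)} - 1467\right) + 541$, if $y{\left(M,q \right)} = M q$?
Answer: $-23$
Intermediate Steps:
$\left(y{\left(21,43 \right)} - 1467\right) + 541 = \left(21 \cdot 43 - 1467\right) + 541 = \left(903 - 1467\right) + 541 = -564 + 541 = -23$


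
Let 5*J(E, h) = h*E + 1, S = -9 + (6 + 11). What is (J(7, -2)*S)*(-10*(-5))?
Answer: -1040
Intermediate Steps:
S = 8 (S = -9 + 17 = 8)
J(E, h) = ⅕ + E*h/5 (J(E, h) = (h*E + 1)/5 = (E*h + 1)/5 = (1 + E*h)/5 = ⅕ + E*h/5)
(J(7, -2)*S)*(-10*(-5)) = ((⅕ + (⅕)*7*(-2))*8)*(-10*(-5)) = ((⅕ - 14/5)*8)*50 = -13/5*8*50 = -104/5*50 = -1040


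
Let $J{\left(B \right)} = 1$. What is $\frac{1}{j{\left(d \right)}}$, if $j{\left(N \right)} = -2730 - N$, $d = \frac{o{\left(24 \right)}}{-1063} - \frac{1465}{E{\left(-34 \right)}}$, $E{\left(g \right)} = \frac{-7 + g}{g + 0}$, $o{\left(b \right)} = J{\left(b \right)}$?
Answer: $- \frac{43583}{66033519} \approx -0.00066001$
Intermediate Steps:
$o{\left(b \right)} = 1$
$E{\left(g \right)} = \frac{-7 + g}{g}$
$d = - \frac{52948071}{43583}$ ($d = 1 \frac{1}{-1063} - \frac{1465}{\frac{1}{-34} \left(-7 - 34\right)} = 1 \left(- \frac{1}{1063}\right) - \frac{1465}{\left(- \frac{1}{34}\right) \left(-41\right)} = - \frac{1}{1063} - \frac{1465}{\frac{41}{34}} = - \frac{1}{1063} - \frac{49810}{41} = - \frac{52948071}{43583} \approx -1214.9$)
$\frac{1}{j{\left(d \right)}} = \frac{1}{-2730 - - \frac{52948071}{43583}} = \frac{1}{-2730 + \frac{52948071}{43583}} = \frac{1}{- \frac{66033519}{43583}} = - \frac{43583}{66033519}$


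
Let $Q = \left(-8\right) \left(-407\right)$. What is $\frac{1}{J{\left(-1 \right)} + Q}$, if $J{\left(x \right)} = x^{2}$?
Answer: $\frac{1}{3257} \approx 0.00030703$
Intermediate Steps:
$Q = 3256$
$\frac{1}{J{\left(-1 \right)} + Q} = \frac{1}{\left(-1\right)^{2} + 3256} = \frac{1}{1 + 3256} = \frac{1}{3257}$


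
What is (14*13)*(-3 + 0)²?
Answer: 1638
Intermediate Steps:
(14*13)*(-3 + 0)² = 182*(-3)² = 182*9 = 1638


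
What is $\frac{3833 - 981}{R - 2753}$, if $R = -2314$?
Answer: $- \frac{2852}{5067} \approx -0.56286$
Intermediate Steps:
$\frac{3833 - 981}{R - 2753} = \frac{3833 - 981}{-2314 - 2753} = \frac{2852}{-5067} = 2852 \left(- \frac{1}{5067}\right) = - \frac{2852}{5067}$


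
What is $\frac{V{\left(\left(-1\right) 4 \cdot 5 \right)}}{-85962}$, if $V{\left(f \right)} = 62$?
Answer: $- \frac{31}{42981} \approx -0.00072125$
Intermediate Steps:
$\frac{V{\left(\left(-1\right) 4 \cdot 5 \right)}}{-85962} = \frac{62}{-85962} = 62 \left(- \frac{1}{85962}\right) = - \frac{31}{42981}$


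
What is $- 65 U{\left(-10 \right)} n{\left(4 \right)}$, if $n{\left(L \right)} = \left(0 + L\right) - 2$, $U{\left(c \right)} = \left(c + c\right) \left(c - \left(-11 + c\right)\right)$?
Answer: $28600$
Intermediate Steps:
$U{\left(c \right)} = 22 c$ ($U{\left(c \right)} = 2 c 11 = 22 c$)
$n{\left(L \right)} = -2 + L$ ($n{\left(L \right)} = L - 2 = -2 + L$)
$- 65 U{\left(-10 \right)} n{\left(4 \right)} = - 65 \cdot 22 \left(-10\right) \left(-2 + 4\right) = \left(-65\right) \left(-220\right) 2 = 14300 \cdot 2 = 28600$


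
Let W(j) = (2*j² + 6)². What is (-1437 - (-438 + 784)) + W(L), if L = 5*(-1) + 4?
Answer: -1719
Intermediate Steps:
L = -1 (L = -5 + 4 = -1)
W(j) = (6 + 2*j²)²
(-1437 - (-438 + 784)) + W(L) = (-1437 - (-438 + 784)) + 4*(3 + (-1)²)² = (-1437 - 1*346) + 4*(3 + 1)² = (-1437 - 346) + 4*4² = -1783 + 4*16 = -1783 + 64 = -1719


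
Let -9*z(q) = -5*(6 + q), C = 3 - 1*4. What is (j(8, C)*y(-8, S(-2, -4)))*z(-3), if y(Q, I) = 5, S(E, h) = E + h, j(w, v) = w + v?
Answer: 175/3 ≈ 58.333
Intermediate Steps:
C = -1 (C = 3 - 4 = -1)
j(w, v) = v + w
z(q) = 10/3 + 5*q/9 (z(q) = -(-5)*(6 + q)/9 = -(-30 - 5*q)/9 = 10/3 + 5*q/9)
(j(8, C)*y(-8, S(-2, -4)))*z(-3) = ((-1 + 8)*5)*(10/3 + (5/9)*(-3)) = (7*5)*(10/3 - 5/3) = 35*(5/3) = 175/3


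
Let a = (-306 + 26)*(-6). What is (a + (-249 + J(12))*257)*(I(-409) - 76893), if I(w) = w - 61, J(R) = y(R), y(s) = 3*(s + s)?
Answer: 3389195667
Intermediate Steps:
y(s) = 6*s (y(s) = 3*(2*s) = 6*s)
J(R) = 6*R
I(w) = -61 + w
a = 1680 (a = -280*(-6) = 1680)
(a + (-249 + J(12))*257)*(I(-409) - 76893) = (1680 + (-249 + 6*12)*257)*((-61 - 409) - 76893) = (1680 + (-249 + 72)*257)*(-470 - 76893) = (1680 - 177*257)*(-77363) = (1680 - 45489)*(-77363) = -43809*(-77363) = 3389195667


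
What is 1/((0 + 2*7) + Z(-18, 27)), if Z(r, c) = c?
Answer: 1/41 ≈ 0.024390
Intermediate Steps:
1/((0 + 2*7) + Z(-18, 27)) = 1/((0 + 2*7) + 27) = 1/((0 + 14) + 27) = 1/(14 + 27) = 1/41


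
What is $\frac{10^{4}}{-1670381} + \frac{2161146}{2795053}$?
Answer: $\frac{3581986686626}{4668803425193} \approx 0.76722$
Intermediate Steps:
$\frac{10^{4}}{-1670381} + \frac{2161146}{2795053} = 10000 \left(- \frac{1}{1670381}\right) + 2161146 \cdot \frac{1}{2795053} = - \frac{10000}{1670381} + \frac{2161146}{2795053} = \frac{3581986686626}{4668803425193}$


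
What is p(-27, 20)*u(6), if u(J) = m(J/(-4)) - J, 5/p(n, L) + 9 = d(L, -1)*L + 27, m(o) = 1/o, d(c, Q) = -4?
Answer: 50/93 ≈ 0.53763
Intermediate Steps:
m(o) = 1/o
p(n, L) = 5/(18 - 4*L) (p(n, L) = 5/(-9 + (-4*L + 27)) = 5/(-9 + (27 - 4*L)) = 5/(18 - 4*L))
u(J) = -J - 4/J (u(J) = 1/(J/(-4)) - J = 1/(J*(-¼)) - J = 1/(-J/4) - J = -4/J - J = -J - 4/J)
p(-27, 20)*u(6) = (5/(2*(9 - 2*20)))*(-1*6 - 4/6) = (5/(2*(9 - 40)))*(-6 - 4*⅙) = ((5/2)/(-31))*(-6 - ⅔) = ((5/2)*(-1/31))*(-20/3) = -5/62*(-20/3) = 50/93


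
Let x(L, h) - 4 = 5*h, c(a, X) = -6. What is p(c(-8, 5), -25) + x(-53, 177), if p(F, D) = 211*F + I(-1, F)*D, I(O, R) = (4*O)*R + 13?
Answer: -1302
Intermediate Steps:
I(O, R) = 13 + 4*O*R (I(O, R) = 4*O*R + 13 = 13 + 4*O*R)
x(L, h) = 4 + 5*h
p(F, D) = 211*F + D*(13 - 4*F) (p(F, D) = 211*F + (13 + 4*(-1)*F)*D = 211*F + (13 - 4*F)*D = 211*F + D*(13 - 4*F))
p(c(-8, 5), -25) + x(-53, 177) = (211*(-6) - 1*(-25)*(-13 + 4*(-6))) + (4 + 5*177) = (-1266 - 1*(-25)*(-13 - 24)) + (4 + 885) = (-1266 - 1*(-25)*(-37)) + 889 = (-1266 - 925) + 889 = -2191 + 889 = -1302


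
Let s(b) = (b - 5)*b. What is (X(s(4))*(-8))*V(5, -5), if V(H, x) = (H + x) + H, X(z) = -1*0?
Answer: 0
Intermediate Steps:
s(b) = b*(-5 + b) (s(b) = (-5 + b)*b = b*(-5 + b))
X(z) = 0
V(H, x) = x + 2*H
(X(s(4))*(-8))*V(5, -5) = (0*(-8))*(-5 + 2*5) = 0*(-5 + 10) = 0*5 = 0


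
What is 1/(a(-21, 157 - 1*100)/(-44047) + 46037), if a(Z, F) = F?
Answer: 44047/2027791682 ≈ 2.1722e-5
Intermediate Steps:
1/(a(-21, 157 - 1*100)/(-44047) + 46037) = 1/((157 - 1*100)/(-44047) + 46037) = 1/((157 - 100)*(-1/44047) + 46037) = 1/(57*(-1/44047) + 46037) = 1/(-57/44047 + 46037) = 1/(2027791682/44047) = 44047/2027791682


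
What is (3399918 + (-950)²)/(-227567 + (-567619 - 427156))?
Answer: -2151209/611171 ≈ -3.5198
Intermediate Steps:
(3399918 + (-950)²)/(-227567 + (-567619 - 427156)) = (3399918 + 902500)/(-227567 - 994775) = 4302418/(-1222342) = 4302418*(-1/1222342) = -2151209/611171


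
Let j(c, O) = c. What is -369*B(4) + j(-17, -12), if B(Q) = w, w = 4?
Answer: -1493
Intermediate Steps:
B(Q) = 4
-369*B(4) + j(-17, -12) = -369*4 - 17 = -1476 - 17 = -1493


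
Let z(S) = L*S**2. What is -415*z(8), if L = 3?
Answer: -79680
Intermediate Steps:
z(S) = 3*S**2
-415*z(8) = -1245*8**2 = -1245*64 = -415*192 = -79680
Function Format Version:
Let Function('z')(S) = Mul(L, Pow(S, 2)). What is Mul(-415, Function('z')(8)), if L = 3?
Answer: -79680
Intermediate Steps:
Function('z')(S) = Mul(3, Pow(S, 2))
Mul(-415, Function('z')(8)) = Mul(-415, Mul(3, Pow(8, 2))) = Mul(-415, Mul(3, 64)) = Mul(-415, 192) = -79680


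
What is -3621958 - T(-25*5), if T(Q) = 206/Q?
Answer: -452744544/125 ≈ -3.6220e+6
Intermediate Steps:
-3621958 - T(-25*5) = -3621958 - 206/((-25*5)) = -3621958 - 206/(-125) = -3621958 - 206*(-1)/125 = -3621958 - 1*(-206/125) = -3621958 + 206/125 = -452744544/125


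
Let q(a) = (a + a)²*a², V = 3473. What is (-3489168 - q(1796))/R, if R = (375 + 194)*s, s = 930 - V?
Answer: 41618397806992/1446967 ≈ 2.8762e+7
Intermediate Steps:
q(a) = 4*a⁴ (q(a) = (2*a)²*a² = (4*a²)*a² = 4*a⁴)
s = -2543 (s = 930 - 1*3473 = 930 - 3473 = -2543)
R = -1446967 (R = (375 + 194)*(-2543) = 569*(-2543) = -1446967)
(-3489168 - q(1796))/R = (-3489168 - 4*1796⁴)/(-1446967) = (-3489168 - 4*10404598579456)*(-1/1446967) = (-3489168 - 1*41618394317824)*(-1/1446967) = (-3489168 - 41618394317824)*(-1/1446967) = -41618397806992*(-1/1446967) = 41618397806992/1446967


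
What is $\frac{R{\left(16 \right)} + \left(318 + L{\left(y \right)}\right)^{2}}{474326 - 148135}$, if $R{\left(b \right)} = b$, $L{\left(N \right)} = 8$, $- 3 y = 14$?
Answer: $\frac{106292}{326191} \approx 0.32586$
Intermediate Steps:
$y = - \frac{14}{3}$ ($y = \left(- \frac{1}{3}\right) 14 = - \frac{14}{3} \approx -4.6667$)
$\frac{R{\left(16 \right)} + \left(318 + L{\left(y \right)}\right)^{2}}{474326 - 148135} = \frac{16 + \left(318 + 8\right)^{2}}{474326 - 148135} = \frac{16 + 326^{2}}{326191} = \left(16 + 106276\right) \frac{1}{326191} = 106292 \cdot \frac{1}{326191} = \frac{106292}{326191}$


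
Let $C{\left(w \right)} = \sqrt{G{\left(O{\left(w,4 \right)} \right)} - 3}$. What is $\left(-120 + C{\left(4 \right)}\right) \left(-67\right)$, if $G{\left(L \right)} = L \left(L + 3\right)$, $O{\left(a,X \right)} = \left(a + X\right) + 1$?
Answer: $8040 - 67 \sqrt{105} \approx 7353.5$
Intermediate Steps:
$O{\left(a,X \right)} = 1 + X + a$ ($O{\left(a,X \right)} = \left(X + a\right) + 1 = 1 + X + a$)
$G{\left(L \right)} = L \left(3 + L\right)$
$C{\left(w \right)} = \sqrt{-3 + \left(5 + w\right) \left(8 + w\right)}$ ($C{\left(w \right)} = \sqrt{\left(1 + 4 + w\right) \left(3 + \left(1 + 4 + w\right)\right) - 3} = \sqrt{\left(5 + w\right) \left(3 + \left(5 + w\right)\right) - 3} = \sqrt{\left(5 + w\right) \left(8 + w\right) - 3} = \sqrt{-3 + \left(5 + w\right) \left(8 + w\right)}$)
$\left(-120 + C{\left(4 \right)}\right) \left(-67\right) = \left(-120 + \sqrt{-3 + \left(5 + 4\right) \left(8 + 4\right)}\right) \left(-67\right) = \left(-120 + \sqrt{-3 + 9 \cdot 12}\right) \left(-67\right) = \left(-120 + \sqrt{-3 + 108}\right) \left(-67\right) = \left(-120 + \sqrt{105}\right) \left(-67\right) = 8040 - 67 \sqrt{105}$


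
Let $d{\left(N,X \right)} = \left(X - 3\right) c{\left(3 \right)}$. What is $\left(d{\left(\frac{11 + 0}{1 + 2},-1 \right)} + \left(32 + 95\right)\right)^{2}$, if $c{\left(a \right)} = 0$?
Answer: $16129$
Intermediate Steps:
$d{\left(N,X \right)} = 0$ ($d{\left(N,X \right)} = \left(X - 3\right) 0 = \left(-3 + X\right) 0 = 0$)
$\left(d{\left(\frac{11 + 0}{1 + 2},-1 \right)} + \left(32 + 95\right)\right)^{2} = \left(0 + \left(32 + 95\right)\right)^{2} = \left(0 + 127\right)^{2} = 127^{2} = 16129$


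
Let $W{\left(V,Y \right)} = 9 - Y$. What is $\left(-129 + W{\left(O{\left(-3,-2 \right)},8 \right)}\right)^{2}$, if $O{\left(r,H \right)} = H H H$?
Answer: $16384$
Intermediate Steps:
$O{\left(r,H \right)} = H^{3}$ ($O{\left(r,H \right)} = H^{2} H = H^{3}$)
$\left(-129 + W{\left(O{\left(-3,-2 \right)},8 \right)}\right)^{2} = \left(-129 + \left(9 - 8\right)\right)^{2} = \left(-129 + 1\right)^{2} = \left(-128\right)^{2} = 16384$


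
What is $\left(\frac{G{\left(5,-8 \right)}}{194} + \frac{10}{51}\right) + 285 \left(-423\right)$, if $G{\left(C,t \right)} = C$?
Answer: $- \frac{1192768975}{9894} \approx -1.2055 \cdot 10^{5}$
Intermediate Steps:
$\left(\frac{G{\left(5,-8 \right)}}{194} + \frac{10}{51}\right) + 285 \left(-423\right) = \left(\frac{5}{194} + \frac{10}{51}\right) + 285 \left(-423\right) = \left(5 \cdot \frac{1}{194} + 10 \cdot \frac{1}{51}\right) - 120555 = \left(\frac{5}{194} + \frac{10}{51}\right) - 120555 = \frac{2195}{9894} - 120555 = - \frac{1192768975}{9894}$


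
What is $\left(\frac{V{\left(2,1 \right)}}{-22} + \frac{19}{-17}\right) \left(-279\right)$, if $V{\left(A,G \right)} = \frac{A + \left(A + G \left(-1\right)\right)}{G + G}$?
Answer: $\frac{247473}{748} \approx 330.85$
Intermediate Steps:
$V{\left(A,G \right)} = \frac{- G + 2 A}{2 G}$ ($V{\left(A,G \right)} = \frac{A + \left(A - G\right)}{2 G} = \left(- G + 2 A\right) \frac{1}{2 G} = \frac{- G + 2 A}{2 G}$)
$\left(\frac{V{\left(2,1 \right)}}{-22} + \frac{19}{-17}\right) \left(-279\right) = \left(\frac{1^{-1} \left(2 - \frac{1}{2}\right)}{-22} + \frac{19}{-17}\right) \left(-279\right) = \left(1 \left(2 - \frac{1}{2}\right) \left(- \frac{1}{22}\right) + 19 \left(- \frac{1}{17}\right)\right) \left(-279\right) = \left(1 \cdot \frac{3}{2} \left(- \frac{1}{22}\right) - \frac{19}{17}\right) \left(-279\right) = \left(\frac{3}{2} \left(- \frac{1}{22}\right) - \frac{19}{17}\right) \left(-279\right) = \left(- \frac{3}{44} - \frac{19}{17}\right) \left(-279\right) = \left(- \frac{887}{748}\right) \left(-279\right) = \frac{247473}{748}$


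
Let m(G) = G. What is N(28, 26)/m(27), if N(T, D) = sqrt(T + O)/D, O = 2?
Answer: sqrt(30)/702 ≈ 0.0078023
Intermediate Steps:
N(T, D) = sqrt(2 + T)/D (N(T, D) = sqrt(T + 2)/D = sqrt(2 + T)/D)
N(28, 26)/m(27) = (sqrt(2 + 28)/26)/27 = (sqrt(30)/26)*(1/27) = sqrt(30)/702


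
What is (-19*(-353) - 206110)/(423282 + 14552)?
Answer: -199403/437834 ≈ -0.45543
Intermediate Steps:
(-19*(-353) - 206110)/(423282 + 14552) = (6707 - 206110)/437834 = -199403*1/437834 = -199403/437834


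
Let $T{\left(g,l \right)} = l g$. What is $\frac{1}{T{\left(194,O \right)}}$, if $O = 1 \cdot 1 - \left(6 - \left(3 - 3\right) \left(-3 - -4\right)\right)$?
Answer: $- \frac{1}{970} \approx -0.0010309$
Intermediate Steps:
$O = -5$ ($O = 1 - 6 = -5$)
$T{\left(g,l \right)} = g l$
$\frac{1}{T{\left(194,O \right)}} = \frac{1}{194 \left(-5\right)} = \frac{1}{-970} = - \frac{1}{970}$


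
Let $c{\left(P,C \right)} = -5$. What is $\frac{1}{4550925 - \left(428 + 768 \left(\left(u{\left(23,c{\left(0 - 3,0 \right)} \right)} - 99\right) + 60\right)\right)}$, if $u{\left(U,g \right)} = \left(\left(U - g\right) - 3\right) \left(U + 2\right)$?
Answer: $\frac{1}{4100449} \approx 2.4388 \cdot 10^{-7}$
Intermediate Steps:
$u{\left(U,g \right)} = \left(2 + U\right) \left(-3 + U - g\right)$ ($u{\left(U,g \right)} = \left(-3 + U - g\right) \left(2 + U\right) = \left(2 + U\right) \left(-3 + U - g\right)$)
$\frac{1}{4550925 - \left(428 + 768 \left(\left(u{\left(23,c{\left(0 - 3,0 \right)} \right)} - 99\right) + 60\right)\right)} = \frac{1}{4550925 - \left(428 + 768 \left(\left(\left(-6 + 23^{2} - 23 - -10 - 23 \left(-5\right)\right) - 99\right) + 60\right)\right)} = \frac{1}{4550925 - \left(428 + 768 \left(\left(\left(-6 + 529 - 23 + 10 + 115\right) - 99\right) + 60\right)\right)} = \frac{1}{4550925 - \left(428 + 768 \left(\left(625 - 99\right) + 60\right)\right)} = \frac{1}{4550925 - \left(428 + 768 \left(526 + 60\right)\right)} = \frac{1}{4550925 - 450476} = \frac{1}{4100449}$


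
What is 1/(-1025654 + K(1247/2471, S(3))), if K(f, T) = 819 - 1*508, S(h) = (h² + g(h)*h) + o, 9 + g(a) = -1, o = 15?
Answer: -1/1025343 ≈ -9.7528e-7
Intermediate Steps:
g(a) = -10 (g(a) = -9 - 1 = -10)
S(h) = 15 + h² - 10*h (S(h) = (h² - 10*h) + 15 = 15 + h² - 10*h)
K(f, T) = 311 (K(f, T) = 819 - 508 = 311)
1/(-1025654 + K(1247/2471, S(3))) = 1/(-1025654 + 311) = 1/(-1025343) = -1/1025343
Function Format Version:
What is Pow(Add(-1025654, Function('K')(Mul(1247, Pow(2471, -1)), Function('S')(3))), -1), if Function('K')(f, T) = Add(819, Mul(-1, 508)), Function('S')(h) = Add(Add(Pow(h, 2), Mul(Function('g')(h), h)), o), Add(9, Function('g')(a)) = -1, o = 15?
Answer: Rational(-1, 1025343) ≈ -9.7528e-7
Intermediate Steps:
Function('g')(a) = -10 (Function('g')(a) = Add(-9, -1) = -10)
Function('S')(h) = Add(15, Pow(h, 2), Mul(-10, h)) (Function('S')(h) = Add(Add(Pow(h, 2), Mul(-10, h)), 15) = Add(15, Pow(h, 2), Mul(-10, h)))
Function('K')(f, T) = 311 (Function('K')(f, T) = Add(819, -508) = 311)
Pow(Add(-1025654, Function('K')(Mul(1247, Pow(2471, -1)), Function('S')(3))), -1) = Pow(Add(-1025654, 311), -1) = Pow(-1025343, -1) = Rational(-1, 1025343)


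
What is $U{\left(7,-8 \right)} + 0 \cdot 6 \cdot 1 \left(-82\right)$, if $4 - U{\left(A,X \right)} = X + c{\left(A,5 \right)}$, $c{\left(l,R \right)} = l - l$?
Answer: $12$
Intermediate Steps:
$c{\left(l,R \right)} = 0$
$U{\left(A,X \right)} = 4 - X$ ($U{\left(A,X \right)} = 4 - \left(X + 0\right) = 4 - X$)
$U{\left(7,-8 \right)} + 0 \cdot 6 \cdot 1 \left(-82\right) = \left(4 - -8\right) + 0 \cdot 6 \cdot 1 \left(-82\right) = \left(4 + 8\right) + 0 \cdot 1 \left(-82\right) = 12 + 0 \left(-82\right) = 12 + 0 = 12$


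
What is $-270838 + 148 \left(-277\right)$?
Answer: $-311834$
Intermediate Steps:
$-270838 + 148 \left(-277\right) = -270838 - 40996 = -311834$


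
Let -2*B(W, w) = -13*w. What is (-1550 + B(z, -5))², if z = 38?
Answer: 10017225/4 ≈ 2.5043e+6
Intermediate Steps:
B(W, w) = 13*w/2 (B(W, w) = -(-13)*w/2 = 13*w/2)
(-1550 + B(z, -5))² = (-1550 + (13/2)*(-5))² = (-1550 - 65/2)² = (-3165/2)² = 10017225/4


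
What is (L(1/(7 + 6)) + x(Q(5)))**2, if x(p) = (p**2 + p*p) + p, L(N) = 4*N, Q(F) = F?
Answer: 516961/169 ≈ 3058.9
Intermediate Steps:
x(p) = p + 2*p**2 (x(p) = (p**2 + p**2) + p = 2*p**2 + p = p + 2*p**2)
(L(1/(7 + 6)) + x(Q(5)))**2 = (4/(7 + 6) + 5*(1 + 2*5))**2 = (4/13 + 5*(1 + 10))**2 = (4*(1/13) + 5*11)**2 = (4/13 + 55)**2 = (719/13)**2 = 516961/169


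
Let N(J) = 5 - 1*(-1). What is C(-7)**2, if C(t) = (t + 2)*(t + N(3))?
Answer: 25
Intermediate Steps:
N(J) = 6 (N(J) = 5 + 1 = 6)
C(t) = (2 + t)*(6 + t) (C(t) = (t + 2)*(t + 6) = (2 + t)*(6 + t))
C(-7)**2 = (12 + (-7)**2 + 8*(-7))**2 = (12 + 49 - 56)**2 = 5**2 = 25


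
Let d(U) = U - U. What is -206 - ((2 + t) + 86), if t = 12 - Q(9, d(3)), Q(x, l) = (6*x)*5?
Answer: -36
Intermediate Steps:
d(U) = 0
Q(x, l) = 30*x
t = -258 (t = 12 - 30*9 = 12 - 1*270 = 12 - 270 = -258)
-206 - ((2 + t) + 86) = -206 - ((2 - 258) + 86) = -206 - (-256 + 86) = -206 - 1*(-170) = -206 + 170 = -36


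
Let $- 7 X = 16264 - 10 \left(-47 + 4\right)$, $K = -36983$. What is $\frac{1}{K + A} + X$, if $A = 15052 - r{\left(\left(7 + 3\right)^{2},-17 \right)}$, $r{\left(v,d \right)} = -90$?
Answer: $- \frac{364613661}{152887} \approx -2384.9$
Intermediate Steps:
$A = 15142$ ($A = 15052 - -90 = 15052 + 90 = 15142$)
$X = - \frac{16694}{7}$ ($X = - \frac{16264 - 10 \left(-47 + 4\right)}{7} = - \frac{16264 - 10 \left(-43\right)}{7} = - \frac{16264 - -430}{7} = - \frac{16264 + 430}{7} = \left(- \frac{1}{7}\right) 16694 = - \frac{16694}{7} \approx -2384.9$)
$\frac{1}{K + A} + X = \frac{1}{-36983 + 15142} - \frac{16694}{7} = \frac{1}{-21841} - \frac{16694}{7} = - \frac{1}{21841} - \frac{16694}{7} = - \frac{364613661}{152887}$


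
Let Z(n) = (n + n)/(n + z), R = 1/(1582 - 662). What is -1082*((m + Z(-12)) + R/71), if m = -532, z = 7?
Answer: 18630256323/32660 ≈ 5.7043e+5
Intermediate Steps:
R = 1/920 ≈ 0.0010870
Z(n) = 2*n/(7 + n) (Z(n) = (n + n)/(n + 7) = (2*n)/(7 + n) = 2*n/(7 + n))
-1082*((m + Z(-12)) + R/71) = -1082*((-532 + 2*(-12)/(7 - 12)) + (1/920)/71) = -1082*((-532 + 2*(-12)/(-5)) + (1/920)*(1/71)) = -1082*((-532 + 2*(-12)*(-1/5)) + 1/65320) = -1082*((-532 + 24/5) + 1/65320) = -1082*(-2636/5 + 1/65320) = -1082*(-34436703/65320) = 18630256323/32660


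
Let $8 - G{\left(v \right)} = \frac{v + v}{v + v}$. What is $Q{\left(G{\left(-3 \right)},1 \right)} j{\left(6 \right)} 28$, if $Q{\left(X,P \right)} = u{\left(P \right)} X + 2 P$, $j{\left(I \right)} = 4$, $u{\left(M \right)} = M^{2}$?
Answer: $1008$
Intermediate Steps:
$G{\left(v \right)} = 7$ ($G{\left(v \right)} = 8 - \frac{v + v}{v + v} = 8 - \frac{2 v}{2 v} = 8 - 2 v \frac{1}{2 v} = 8 - 1 = 7$)
$Q{\left(X,P \right)} = 2 P + X P^{2}$ ($Q{\left(X,P \right)} = P^{2} X + 2 P = X P^{2} + 2 P = 2 P + X P^{2}$)
$Q{\left(G{\left(-3 \right)},1 \right)} j{\left(6 \right)} 28 = 1 \left(2 + 1 \cdot 7\right) 4 \cdot 28 = 1 \left(2 + 7\right) 4 \cdot 28 = 1 \cdot 9 \cdot 4 \cdot 28 = 9 \cdot 4 \cdot 28 = 36 \cdot 28 = 1008$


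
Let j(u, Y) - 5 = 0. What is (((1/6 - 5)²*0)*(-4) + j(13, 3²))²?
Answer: 25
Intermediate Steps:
j(u, Y) = 5 (j(u, Y) = 5 + 0 = 5)
(((1/6 - 5)²*0)*(-4) + j(13, 3²))² = (((1/6 - 5)²*0)*(-4) + 5)² = (((⅙ - 5)²*0)*(-4) + 5)² = (((-29/6)²*0)*(-4) + 5)² = (((841/36)*0)*(-4) + 5)² = (0*(-4) + 5)² = (0 + 5)² = 5² = 25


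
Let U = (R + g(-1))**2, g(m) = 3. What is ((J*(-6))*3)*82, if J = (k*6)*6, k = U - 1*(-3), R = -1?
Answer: -371952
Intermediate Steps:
U = 4 (U = (-1 + 3)**2 = 2**2 = 4)
k = 7 (k = 4 - 1*(-3) = 4 + 3 = 7)
J = 252 (J = (7*6)*6 = 42*6 = 252)
((J*(-6))*3)*82 = ((252*(-6))*3)*82 = -1512*3*82 = -4536*82 = -371952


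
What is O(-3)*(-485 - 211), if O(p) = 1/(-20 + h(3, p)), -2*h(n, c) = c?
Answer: 1392/37 ≈ 37.622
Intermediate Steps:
h(n, c) = -c/2
O(p) = 1/(-20 - p/2)
O(-3)*(-485 - 211) = (-2/(40 - 3))*(-485 - 211) = -2/37*(-696) = 1392/37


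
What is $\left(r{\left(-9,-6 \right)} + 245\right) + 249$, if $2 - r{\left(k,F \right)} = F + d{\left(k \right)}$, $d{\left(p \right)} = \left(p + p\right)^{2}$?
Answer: $178$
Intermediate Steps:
$d{\left(p \right)} = 4 p^{2}$ ($d{\left(p \right)} = \left(2 p\right)^{2} = 4 p^{2}$)
$r{\left(k,F \right)} = 2 - F - 4 k^{2}$ ($r{\left(k,F \right)} = 2 - \left(F + 4 k^{2}\right) = 2 - F - 4 k^{2}$)
$\left(r{\left(-9,-6 \right)} + 245\right) + 249 = \left(\left(2 - -6 - 4 \left(-9\right)^{2}\right) + 245\right) + 249 = \left(\left(2 + 6 - 324\right) + 245\right) + 249 = \left(-316 + 245\right) + 249 = -71 + 249 = 178$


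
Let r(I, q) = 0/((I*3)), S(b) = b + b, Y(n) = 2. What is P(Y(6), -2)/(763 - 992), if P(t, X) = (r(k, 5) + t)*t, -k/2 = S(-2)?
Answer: -4/229 ≈ -0.017467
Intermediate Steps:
S(b) = 2*b
k = 8 (k = -4*(-2) = -2*(-4) = 8)
r(I, q) = 0 (r(I, q) = 0/((3*I)) = 0*(1/(3*I)) = 0)
P(t, X) = t**2 (P(t, X) = (0 + t)*t = t*t = t**2)
P(Y(6), -2)/(763 - 992) = 2**2/(763 - 992) = 4/(-229) = 4*(-1/229) = -4/229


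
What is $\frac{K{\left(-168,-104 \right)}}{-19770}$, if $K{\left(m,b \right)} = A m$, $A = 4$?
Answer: $\frac{112}{3295} \approx 0.033991$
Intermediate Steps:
$K{\left(m,b \right)} = 4 m$
$\frac{K{\left(-168,-104 \right)}}{-19770} = \frac{4 \left(-168\right)}{-19770} = \left(-672\right) \left(- \frac{1}{19770}\right) = \frac{112}{3295}$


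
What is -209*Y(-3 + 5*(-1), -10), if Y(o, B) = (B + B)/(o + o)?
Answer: -1045/4 ≈ -261.25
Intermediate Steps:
Y(o, B) = B/o (Y(o, B) = (2*B)/((2*o)) = (2*B)*(1/(2*o)) = B/o)
-209*Y(-3 + 5*(-1), -10) = -(-2090)/(-3 + 5*(-1)) = -(-2090)/(-3 - 5) = -(-2090)/(-8) = -(-2090)*(-1)/8 = -209*5/4 = -1045/4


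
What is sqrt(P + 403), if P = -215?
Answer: 2*sqrt(47) ≈ 13.711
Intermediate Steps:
sqrt(P + 403) = sqrt(-215 + 403) = sqrt(188) = 2*sqrt(47)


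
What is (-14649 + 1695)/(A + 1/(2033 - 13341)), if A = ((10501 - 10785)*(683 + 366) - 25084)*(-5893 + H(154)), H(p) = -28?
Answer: -48827944/7208785921333 ≈ -6.7734e-6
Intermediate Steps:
A = 1912483000 (A = ((10501 - 10785)*(683 + 366) - 25084)*(-5893 - 28) = (-284*1049 - 25084)*(-5921) = (-297916 - 25084)*(-5921) = -323000*(-5921) = 1912483000)
(-14649 + 1695)/(A + 1/(2033 - 13341)) = (-14649 + 1695)/(1912483000 + 1/(2033 - 13341)) = -12954/(1912483000 + 1/(-11308)) = -12954/(1912483000 - 1/11308) = -12954/21626357763999/11308 = -12954*11308/21626357763999 = -48827944/7208785921333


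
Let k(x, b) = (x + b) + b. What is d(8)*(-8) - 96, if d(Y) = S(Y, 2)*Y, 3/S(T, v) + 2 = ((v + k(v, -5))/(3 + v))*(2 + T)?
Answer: -576/7 ≈ -82.286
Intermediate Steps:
k(x, b) = x + 2*b (k(x, b) = (b + x) + b = x + 2*b)
S(T, v) = 3/(-2 + (-10 + 2*v)*(2 + T)/(3 + v)) (S(T, v) = 3/(-2 + ((v + (v + 2*(-5)))/(3 + v))*(2 + T)) = 3/(-2 + ((v + (v - 10))/(3 + v))*(2 + T)) = 3/(-2 + ((v + (-10 + v))/(3 + v))*(2 + T)) = 3/(-2 + ((-10 + 2*v)/(3 + v))*(2 + T)) = 3/(-2 + (-10 + 2*v)*(2 + T)/(3 + v)))
d(Y) = 15*Y/(-22 - 6*Y) (d(Y) = (3*(3 + 2)/(-26 + 2*2 + Y*2 + Y*(-10 + 2)))*Y = (3*5/(-26 + 4 + 2*Y + Y*(-8)))*Y = (3*5/(-26 + 4 + 2*Y - 8*Y))*Y = (3*5/(-22 - 6*Y))*Y = (15/(-22 - 6*Y))*Y = 15*Y/(-22 - 6*Y))
d(8)*(-8) - 96 = -15*8/(22 + 6*8)*(-8) - 96 = -15*8/(22 + 48)*(-8) - 96 = -15*8/70*(-8) - 96 = -15*8*1/70*(-8) - 96 = -12/7*(-8) - 96 = 96/7 - 96 = -576/7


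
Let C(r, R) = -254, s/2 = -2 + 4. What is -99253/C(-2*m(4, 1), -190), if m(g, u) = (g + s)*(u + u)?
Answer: 99253/254 ≈ 390.76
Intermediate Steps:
s = 4 (s = 2*(-2 + 4) = 2*2 = 4)
m(g, u) = 2*u*(4 + g) (m(g, u) = (g + 4)*(u + u) = (4 + g)*(2*u) = 2*u*(4 + g))
-99253/C(-2*m(4, 1), -190) = -99253/(-254) = -99253*(-1/254) = 99253/254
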